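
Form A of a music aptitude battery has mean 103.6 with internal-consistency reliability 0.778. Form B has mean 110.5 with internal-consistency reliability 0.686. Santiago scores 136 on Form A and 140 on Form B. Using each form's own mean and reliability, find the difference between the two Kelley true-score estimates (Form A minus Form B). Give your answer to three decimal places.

-1.930

T̂_A = 0.778(136) + 0.222(103.6) = 128.80720
T̂_B = 0.686(140) + 0.314(110.5) = 130.73700
T̂_A − T̂_B = -1.92980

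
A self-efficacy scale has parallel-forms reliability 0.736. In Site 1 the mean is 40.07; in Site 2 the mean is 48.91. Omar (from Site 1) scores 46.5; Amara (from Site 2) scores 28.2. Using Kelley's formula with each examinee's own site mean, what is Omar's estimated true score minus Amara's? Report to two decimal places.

11.14

T̂_Omar = 0.736(46.5) + 0.264(40.07) = 44.8025
T̂_Amara = 0.736(28.2) + 0.264(48.91) = 33.6674
Difference = 44.8025 − 33.6674 = 11.1350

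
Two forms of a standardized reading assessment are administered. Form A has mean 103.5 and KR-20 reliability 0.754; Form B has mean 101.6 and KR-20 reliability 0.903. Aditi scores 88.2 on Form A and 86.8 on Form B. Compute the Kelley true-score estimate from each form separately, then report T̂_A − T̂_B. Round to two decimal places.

3.73

T̂_A = 0.754(88.2) + 0.246(103.5) = 91.9638
T̂_B = 0.903(86.8) + 0.097(101.6) = 88.2356
T̂_A − T̂_B = 3.7282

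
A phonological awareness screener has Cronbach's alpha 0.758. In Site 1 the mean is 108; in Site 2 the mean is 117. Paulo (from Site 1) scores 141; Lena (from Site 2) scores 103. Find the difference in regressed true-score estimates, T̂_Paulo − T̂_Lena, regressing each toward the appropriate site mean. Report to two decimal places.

T̂_Paulo = 0.758(141) + 0.242(108) = 133.0140
T̂_Lena = 0.758(103) + 0.242(117) = 106.3880
Difference = 133.0140 − 106.3880 = 26.6260

26.63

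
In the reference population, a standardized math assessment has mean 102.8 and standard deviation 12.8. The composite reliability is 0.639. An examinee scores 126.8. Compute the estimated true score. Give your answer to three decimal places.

118.136

T̂ = 0.639(126.8) + 0.361(102.8) = 81.0252 + 37.1108 = 118.1360 → 118.136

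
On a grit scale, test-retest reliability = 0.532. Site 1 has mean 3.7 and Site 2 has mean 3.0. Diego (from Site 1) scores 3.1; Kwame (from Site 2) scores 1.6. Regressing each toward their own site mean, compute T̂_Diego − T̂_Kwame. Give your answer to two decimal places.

T̂_Diego = 0.532(3.1) + 0.468(3.7) = 3.3808
T̂_Kwame = 0.532(1.6) + 0.468(3.0) = 2.2552
Difference = 3.3808 − 2.2552 = 1.1256

1.13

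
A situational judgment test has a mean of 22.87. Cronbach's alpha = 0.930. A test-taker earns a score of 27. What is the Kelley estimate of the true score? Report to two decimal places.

26.71

T̂ = ρX + (1 − ρ)μ
  = 0.930 × 27 + 0.070 × 22.87
  = 25.110 + 1.60090
  = 26.711
  ≈ 26.71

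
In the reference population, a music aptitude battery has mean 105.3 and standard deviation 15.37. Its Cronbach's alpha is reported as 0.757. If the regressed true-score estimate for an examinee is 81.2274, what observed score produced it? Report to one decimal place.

T̂ = ρX + (1 − ρ)μ  ⇒  X = (T̂ − (1 − ρ)μ) / ρ
X = (81.2274 − 0.243 × 105.3) / 0.757 = (81.2274 − 25.5879) / 0.757 = 55.6395 / 0.757 = 73.500

73.5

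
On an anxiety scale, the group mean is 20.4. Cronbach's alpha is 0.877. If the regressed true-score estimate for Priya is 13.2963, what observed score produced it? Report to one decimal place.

12.3

T̂ = ρX + (1 − ρ)μ  ⇒  X = (T̂ − (1 − ρ)μ) / ρ
X = (13.2963 − 0.123 × 20.4) / 0.877 = (13.2963 − 2.5092) / 0.877 = 10.7871 / 0.877 = 12.300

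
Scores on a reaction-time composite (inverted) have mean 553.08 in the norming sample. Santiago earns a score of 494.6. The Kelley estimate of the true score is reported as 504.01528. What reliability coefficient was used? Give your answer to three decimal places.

0.839

T̂ = ρX + (1 − ρ)μ  ⇒  T̂ − μ = ρ(X − μ)
ρ = (T̂ − μ)/(X − μ) = (504.01528 − 553.08) / (494.6 − 553.08) = -49.06472 / -58.48 = 0.83900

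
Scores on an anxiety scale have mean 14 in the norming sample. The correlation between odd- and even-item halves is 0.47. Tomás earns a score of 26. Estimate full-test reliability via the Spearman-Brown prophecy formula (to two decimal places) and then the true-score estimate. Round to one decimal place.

21.7

Spearman-Brown: ρ = 2r/(1 + r) = 2(0.47)/(1 + 0.47) = 0.940/1.47 = 0.6395 → 0.64
T̂ = ρX + (1 − ρ)μ
  = 0.64 × 26 + 0.36 × 14
  = 16.64 + 5.04
  = 21.68
  ≈ 21.7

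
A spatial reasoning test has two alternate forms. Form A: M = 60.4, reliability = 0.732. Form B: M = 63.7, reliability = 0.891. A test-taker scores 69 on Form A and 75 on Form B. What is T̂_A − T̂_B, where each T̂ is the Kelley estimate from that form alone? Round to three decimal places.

T̂_A = 0.732(69) + 0.268(60.4) = 66.69520
T̂_B = 0.891(75) + 0.109(63.7) = 73.76830
T̂_A − T̂_B = -7.07310

-7.073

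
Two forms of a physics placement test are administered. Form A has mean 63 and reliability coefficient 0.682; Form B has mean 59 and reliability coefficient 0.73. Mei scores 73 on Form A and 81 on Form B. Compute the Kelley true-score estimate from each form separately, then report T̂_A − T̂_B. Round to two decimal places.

T̂_A = 0.682(73) + 0.318(63) = 69.8200
T̂_B = 0.73(81) + 0.27(59) = 75.0600
T̂_A − T̂_B = -5.2400

-5.24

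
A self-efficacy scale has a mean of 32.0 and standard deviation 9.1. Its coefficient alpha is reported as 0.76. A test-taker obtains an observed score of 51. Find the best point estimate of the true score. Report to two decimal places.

46.44

T̂ = 0.76(51) + 0.24(32.0) = 38.76 + 7.680 = 46.440 → 46.44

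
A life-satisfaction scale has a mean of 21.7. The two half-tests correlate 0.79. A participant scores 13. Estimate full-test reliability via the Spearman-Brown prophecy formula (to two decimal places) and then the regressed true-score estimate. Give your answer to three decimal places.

Spearman-Brown: ρ = 2r/(1 + r) = 2(0.79)/(1 + 0.79) = 1.580/1.79 = 0.8827 → 0.88
T̂ = 0.88(13) + 0.12(21.7) = 11.44 + 2.604 = 14.0440 → 14.044

14.044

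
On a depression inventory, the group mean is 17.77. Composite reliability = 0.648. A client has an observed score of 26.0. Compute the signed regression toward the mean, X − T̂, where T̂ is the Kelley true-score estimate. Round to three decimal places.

2.897

T̂ = ρX + (1 − ρ)μ
  = 0.648 × 26.0 + 0.352 × 17.77
  = 16.8480 + 6.25504
  = 23.10304
  ≈ 23.1030
X − T̂ = 26.0 − 23.1030 = 2.8970 → 2.897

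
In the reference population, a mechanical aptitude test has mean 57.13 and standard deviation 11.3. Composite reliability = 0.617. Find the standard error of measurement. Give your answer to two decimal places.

SEM = SD · √(1 − ρ) = 11.3 × √0.383 = 11.3 × 0.6189 = 6.993

6.99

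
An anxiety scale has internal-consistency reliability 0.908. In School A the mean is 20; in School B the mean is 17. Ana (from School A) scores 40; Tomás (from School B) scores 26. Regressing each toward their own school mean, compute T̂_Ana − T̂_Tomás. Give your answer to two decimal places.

T̂_Ana = 0.908(40) + 0.092(20) = 38.1600
T̂_Tomás = 0.908(26) + 0.092(17) = 25.1720
Difference = 38.1600 − 25.1720 = 12.9880

12.99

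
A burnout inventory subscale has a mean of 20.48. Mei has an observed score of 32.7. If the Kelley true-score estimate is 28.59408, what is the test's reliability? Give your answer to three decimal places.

T̂ = ρX + (1 − ρ)μ  ⇒  T̂ − μ = ρ(X − μ)
ρ = (T̂ − μ)/(X − μ) = (28.59408 − 20.48) / (32.7 − 20.48) = 8.11408 / 12.22 = 0.66400

0.664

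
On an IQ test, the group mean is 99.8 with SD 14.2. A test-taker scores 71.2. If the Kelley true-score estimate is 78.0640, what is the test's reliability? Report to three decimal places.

0.760

T̂ = ρX + (1 − ρ)μ  ⇒  T̂ − μ = ρ(X − μ)
ρ = (T̂ − μ)/(X − μ) = (78.0640 − 99.8) / (71.2 − 99.8) = -21.7360 / -28.6 = 0.76000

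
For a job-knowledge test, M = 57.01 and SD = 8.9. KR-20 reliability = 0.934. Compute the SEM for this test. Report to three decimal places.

2.286

SEM = SD · √(1 − ρ) = 8.9 × √0.066 = 8.9 × 0.2569 = 2.2865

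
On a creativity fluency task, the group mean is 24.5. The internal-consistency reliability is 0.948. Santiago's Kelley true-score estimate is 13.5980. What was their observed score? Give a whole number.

T̂ = ρX + (1 − ρ)μ  ⇒  X = (T̂ − (1 − ρ)μ) / ρ
X = (13.5980 − 0.052 × 24.5) / 0.948 = (13.5980 − 1.2740) / 0.948 = 12.3240 / 0.948 = 13.00

13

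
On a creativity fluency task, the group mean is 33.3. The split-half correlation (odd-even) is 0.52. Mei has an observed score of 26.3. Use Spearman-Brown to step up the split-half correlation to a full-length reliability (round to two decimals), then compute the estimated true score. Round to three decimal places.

28.540

Spearman-Brown: ρ = 2r/(1 + r) = 2(0.52)/(1 + 0.52) = 1.040/1.52 = 0.6842 → 0.68
T̂ = 0.68(26.3) + 0.32(33.3) = 17.884 + 10.656 = 28.5400 → 28.540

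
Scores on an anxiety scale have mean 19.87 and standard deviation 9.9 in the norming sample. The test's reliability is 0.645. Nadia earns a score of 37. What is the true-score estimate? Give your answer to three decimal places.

Kelley's formula gives T̂ = 0.645·37 + 0.355·19.87 = 23.865 + 7.05385 = 30.9189.

30.919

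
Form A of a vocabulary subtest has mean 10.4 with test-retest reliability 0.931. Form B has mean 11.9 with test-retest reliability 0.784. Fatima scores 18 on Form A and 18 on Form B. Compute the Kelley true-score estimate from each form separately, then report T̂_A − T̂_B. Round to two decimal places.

T̂_A = 0.931(18) + 0.069(10.4) = 17.4756
T̂_B = 0.784(18) + 0.216(11.9) = 16.6824
T̂_A − T̂_B = 0.7932

0.79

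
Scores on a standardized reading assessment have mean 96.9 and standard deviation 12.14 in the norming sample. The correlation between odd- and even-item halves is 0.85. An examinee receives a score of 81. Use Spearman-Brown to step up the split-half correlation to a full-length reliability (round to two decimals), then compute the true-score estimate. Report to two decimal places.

Spearman-Brown: ρ = 2r/(1 + r) = 2(0.85)/(1 + 0.85) = 1.700/1.85 = 0.9189 → 0.92
Kelley's formula gives T̂ = 0.92·81 + 0.08·96.9 = 74.52 + 7.752 = 82.272.

82.27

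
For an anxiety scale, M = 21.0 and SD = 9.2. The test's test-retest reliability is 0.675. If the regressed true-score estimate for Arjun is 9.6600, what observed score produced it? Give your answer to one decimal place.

T̂ = ρX + (1 − ρ)μ  ⇒  X = (T̂ − (1 − ρ)μ) / ρ
X = (9.6600 − 0.325 × 21.0) / 0.675 = (9.6600 − 6.8250) / 0.675 = 2.8350 / 0.675 = 4.200

4.2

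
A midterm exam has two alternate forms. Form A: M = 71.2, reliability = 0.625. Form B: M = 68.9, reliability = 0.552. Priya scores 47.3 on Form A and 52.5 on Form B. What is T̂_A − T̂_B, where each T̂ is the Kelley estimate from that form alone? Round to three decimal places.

T̂_A = 0.625(47.3) + 0.375(71.2) = 56.26250
T̂_B = 0.552(52.5) + 0.448(68.9) = 59.84720
T̂_A − T̂_B = -3.58470

-3.585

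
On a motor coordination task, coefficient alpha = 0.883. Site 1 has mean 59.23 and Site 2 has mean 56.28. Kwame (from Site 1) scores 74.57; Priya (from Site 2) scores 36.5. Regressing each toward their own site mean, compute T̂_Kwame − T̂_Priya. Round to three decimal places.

33.961

T̂_Kwame = 0.883(74.57) + 0.117(59.23) = 72.77522
T̂_Priya = 0.883(36.5) + 0.117(56.28) = 38.81426
Difference = 72.77522 − 38.81426 = 33.96096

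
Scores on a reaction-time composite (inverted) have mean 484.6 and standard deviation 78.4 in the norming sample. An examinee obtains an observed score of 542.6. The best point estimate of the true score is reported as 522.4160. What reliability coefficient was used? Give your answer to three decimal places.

0.652

T̂ = ρX + (1 − ρ)μ  ⇒  T̂ − μ = ρ(X − μ)
ρ = (T̂ − μ)/(X − μ) = (522.4160 − 484.6) / (542.6 − 484.6) = 37.8160 / 58.0 = 0.65200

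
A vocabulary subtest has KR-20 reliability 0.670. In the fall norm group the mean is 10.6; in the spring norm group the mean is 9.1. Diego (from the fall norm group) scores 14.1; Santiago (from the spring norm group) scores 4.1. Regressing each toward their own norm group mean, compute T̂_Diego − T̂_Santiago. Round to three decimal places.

7.195

T̂_Diego = 0.670(14.1) + 0.330(10.6) = 12.94500
T̂_Santiago = 0.670(4.1) + 0.330(9.1) = 5.75000
Difference = 12.94500 − 5.75000 = 7.19500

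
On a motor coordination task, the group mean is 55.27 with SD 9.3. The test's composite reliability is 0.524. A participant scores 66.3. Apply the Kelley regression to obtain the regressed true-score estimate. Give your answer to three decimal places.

T̂ = 0.524(66.3) + 0.476(55.27) = 34.7412 + 26.30852 = 61.0497 → 61.050

61.050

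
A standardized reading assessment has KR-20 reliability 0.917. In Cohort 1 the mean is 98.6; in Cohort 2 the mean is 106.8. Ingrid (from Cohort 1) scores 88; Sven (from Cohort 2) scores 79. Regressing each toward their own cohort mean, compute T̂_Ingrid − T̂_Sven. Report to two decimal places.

T̂_Ingrid = 0.917(88) + 0.083(98.6) = 88.8798
T̂_Sven = 0.917(79) + 0.083(106.8) = 81.3074
Difference = 88.8798 − 81.3074 = 7.5724

7.57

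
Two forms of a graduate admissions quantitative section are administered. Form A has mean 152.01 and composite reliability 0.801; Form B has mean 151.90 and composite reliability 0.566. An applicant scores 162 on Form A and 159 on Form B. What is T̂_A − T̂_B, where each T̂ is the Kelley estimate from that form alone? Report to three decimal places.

T̂_A = 0.801(162) + 0.199(152.01) = 160.01199
T̂_B = 0.566(159) + 0.434(151.90) = 155.91860
T̂_A − T̂_B = 4.09339

4.093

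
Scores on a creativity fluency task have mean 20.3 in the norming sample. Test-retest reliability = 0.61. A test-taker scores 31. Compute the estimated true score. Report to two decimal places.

26.83

T̂ = ρX + (1 − ρ)μ
  = 0.61 × 31 + 0.39 × 20.3
  = 18.91 + 7.917
  = 26.827
  ≈ 26.83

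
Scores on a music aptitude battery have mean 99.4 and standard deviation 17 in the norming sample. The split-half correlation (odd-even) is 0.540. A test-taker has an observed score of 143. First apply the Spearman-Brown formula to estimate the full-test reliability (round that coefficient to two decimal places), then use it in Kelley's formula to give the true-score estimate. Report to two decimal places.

129.92

Spearman-Brown: ρ = 2r/(1 + r) = 2(0.540)/(1 + 0.540) = 1.0800/1.540 = 0.7013 → 0.70
Weight the observed score by reliability and the mean by (1 − reliability): T̂ = 0.70·143 + 0.30·99.4 = 100.10 + 29.820 = 129.920.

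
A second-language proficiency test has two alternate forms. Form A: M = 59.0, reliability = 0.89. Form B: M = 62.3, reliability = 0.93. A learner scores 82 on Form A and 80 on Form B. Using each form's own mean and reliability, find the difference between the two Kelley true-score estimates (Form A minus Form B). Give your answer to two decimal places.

T̂_A = 0.89(82) + 0.11(59.0) = 79.4700
T̂_B = 0.93(80) + 0.07(62.3) = 78.7610
T̂_A − T̂_B = 0.7090

0.71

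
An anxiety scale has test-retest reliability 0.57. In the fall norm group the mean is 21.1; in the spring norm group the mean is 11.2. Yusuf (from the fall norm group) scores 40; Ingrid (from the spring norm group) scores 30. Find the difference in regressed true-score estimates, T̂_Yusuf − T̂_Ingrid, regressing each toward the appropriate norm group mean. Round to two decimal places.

9.96

T̂_Yusuf = 0.57(40) + 0.43(21.1) = 31.8730
T̂_Ingrid = 0.57(30) + 0.43(11.2) = 21.9160
Difference = 31.8730 − 21.9160 = 9.9570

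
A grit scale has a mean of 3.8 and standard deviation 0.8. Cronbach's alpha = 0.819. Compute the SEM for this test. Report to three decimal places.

0.340

SEM = SD · √(1 − ρ) = 0.8 × √0.181 = 0.8 × 0.4254 = 0.3404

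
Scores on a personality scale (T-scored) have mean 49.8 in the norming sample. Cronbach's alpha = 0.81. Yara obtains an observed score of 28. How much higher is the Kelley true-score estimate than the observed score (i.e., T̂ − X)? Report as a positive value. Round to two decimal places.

4.14

T̂ = ρX + (1 − ρ)μ
  = 0.81 × 28 + 0.19 × 49.8
  = 22.68 + 9.462
  = 32.1420
  ≈ 32.142
T̂ − X = 32.142 − 28 = 4.142 → 4.14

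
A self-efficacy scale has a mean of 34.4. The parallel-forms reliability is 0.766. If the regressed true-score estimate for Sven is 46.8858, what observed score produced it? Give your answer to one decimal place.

T̂ = ρX + (1 − ρ)μ  ⇒  X = (T̂ − (1 − ρ)μ) / ρ
X = (46.8858 − 0.234 × 34.4) / 0.766 = (46.8858 − 8.0496) / 0.766 = 38.8362 / 0.766 = 50.700

50.7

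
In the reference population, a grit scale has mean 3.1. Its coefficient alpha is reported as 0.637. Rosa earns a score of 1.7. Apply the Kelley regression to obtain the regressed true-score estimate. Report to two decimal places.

2.21

T̂ = 0.637(1.7) + 0.363(3.1) = 1.0829 + 1.1253 = 2.208 → 2.21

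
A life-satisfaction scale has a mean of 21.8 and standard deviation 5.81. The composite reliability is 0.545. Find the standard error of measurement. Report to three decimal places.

3.919

SEM = SD · √(1 − ρ) = 5.81 × √0.455 = 5.81 × 0.6745 = 3.9191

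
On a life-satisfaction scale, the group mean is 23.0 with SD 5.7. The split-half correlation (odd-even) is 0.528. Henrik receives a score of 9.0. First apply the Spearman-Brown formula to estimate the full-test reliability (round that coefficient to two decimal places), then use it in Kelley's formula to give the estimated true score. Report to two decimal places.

Spearman-Brown: ρ = 2r/(1 + r) = 2(0.528)/(1 + 0.528) = 1.0560/1.528 = 0.6911 → 0.69
T̂ = 0.69(9.0) + 0.31(23.0) = 6.210 + 7.130 = 13.340 → 13.34

13.34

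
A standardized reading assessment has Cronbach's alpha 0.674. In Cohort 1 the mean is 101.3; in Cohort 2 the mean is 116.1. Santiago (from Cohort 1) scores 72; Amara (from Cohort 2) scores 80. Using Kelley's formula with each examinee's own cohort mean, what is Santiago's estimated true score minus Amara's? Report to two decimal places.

T̂_Santiago = 0.674(72) + 0.326(101.3) = 81.5518
T̂_Amara = 0.674(80) + 0.326(116.1) = 91.7686
Difference = 81.5518 − 91.7686 = -10.2168

-10.22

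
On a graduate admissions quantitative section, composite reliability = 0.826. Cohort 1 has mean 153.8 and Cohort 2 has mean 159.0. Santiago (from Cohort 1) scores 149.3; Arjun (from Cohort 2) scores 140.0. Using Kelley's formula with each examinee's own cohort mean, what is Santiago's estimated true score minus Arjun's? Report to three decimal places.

6.777

T̂_Santiago = 0.826(149.3) + 0.174(153.8) = 150.08300
T̂_Arjun = 0.826(140.0) + 0.174(159.0) = 143.30600
Difference = 150.08300 − 143.30600 = 6.77700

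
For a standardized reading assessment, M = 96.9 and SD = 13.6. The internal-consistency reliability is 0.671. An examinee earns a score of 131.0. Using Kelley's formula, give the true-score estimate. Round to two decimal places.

119.78

T̂ = ρX + (1 − ρ)μ
  = 0.671 × 131.0 + 0.329 × 96.9
  = 87.9010 + 31.8801
  = 119.781
  ≈ 119.78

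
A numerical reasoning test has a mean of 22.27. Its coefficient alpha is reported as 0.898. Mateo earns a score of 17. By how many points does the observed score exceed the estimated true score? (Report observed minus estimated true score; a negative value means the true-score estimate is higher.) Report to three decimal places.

T̂ = ρX + (1 − ρ)μ
  = 0.898 × 17 + 0.102 × 22.27
  = 15.266 + 2.27154
  = 17.53754
  ≈ 17.5375
X − T̂ = 17 − 17.5375 = -0.5375 → -0.538

-0.538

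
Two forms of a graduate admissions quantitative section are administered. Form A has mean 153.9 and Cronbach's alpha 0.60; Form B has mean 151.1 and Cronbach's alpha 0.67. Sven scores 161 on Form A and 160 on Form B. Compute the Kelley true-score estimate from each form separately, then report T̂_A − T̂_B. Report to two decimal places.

1.10

T̂_A = 0.60(161) + 0.40(153.9) = 158.1600
T̂_B = 0.67(160) + 0.33(151.1) = 157.0630
T̂_A − T̂_B = 1.0970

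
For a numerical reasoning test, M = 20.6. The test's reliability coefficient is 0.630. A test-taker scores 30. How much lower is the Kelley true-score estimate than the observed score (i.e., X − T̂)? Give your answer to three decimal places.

T̂ = 0.630(30) + 0.370(20.6) = 18.900 + 7.6220 = 26.52200 → 26.5220
X − T̂ = 30 − 26.5220 = 3.4780 → 3.478

3.478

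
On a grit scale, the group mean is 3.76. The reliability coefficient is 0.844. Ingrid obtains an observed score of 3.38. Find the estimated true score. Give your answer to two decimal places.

3.44

Regress the observed score toward the mean by the unreliability: T̂ = 0.844·3.38 + 0.156·3.76 = 2.85272 + 0.58656 = 3.439.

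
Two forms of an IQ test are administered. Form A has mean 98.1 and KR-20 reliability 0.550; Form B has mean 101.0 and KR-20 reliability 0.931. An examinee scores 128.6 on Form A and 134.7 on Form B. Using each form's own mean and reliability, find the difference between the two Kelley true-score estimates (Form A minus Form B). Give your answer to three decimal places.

T̂_A = 0.550(128.6) + 0.450(98.1) = 114.87500
T̂_B = 0.931(134.7) + 0.069(101.0) = 132.37470
T̂_A − T̂_B = -17.49970

-17.500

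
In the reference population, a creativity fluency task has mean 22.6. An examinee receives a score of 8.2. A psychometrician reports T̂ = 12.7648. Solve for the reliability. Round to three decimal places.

T̂ = ρX + (1 − ρ)μ  ⇒  T̂ − μ = ρ(X − μ)
ρ = (T̂ − μ)/(X − μ) = (12.7648 − 22.6) / (8.2 − 22.6) = -9.8352 / -14.4 = 0.68300

0.683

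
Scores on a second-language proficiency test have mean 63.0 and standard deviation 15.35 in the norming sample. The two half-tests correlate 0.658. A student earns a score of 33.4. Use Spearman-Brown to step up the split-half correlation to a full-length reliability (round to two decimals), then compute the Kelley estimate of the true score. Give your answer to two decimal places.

Spearman-Brown: ρ = 2r/(1 + r) = 2(0.658)/(1 + 0.658) = 1.3160/1.658 = 0.7937 → 0.79
T̂ = 0.79(33.4) + 0.21(63.0) = 26.386 + 13.230 = 39.616 → 39.62

39.62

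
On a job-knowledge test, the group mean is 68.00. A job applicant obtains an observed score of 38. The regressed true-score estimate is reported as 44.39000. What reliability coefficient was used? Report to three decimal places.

T̂ = ρX + (1 − ρ)μ  ⇒  T̂ − μ = ρ(X − μ)
ρ = (T̂ − μ)/(X − μ) = (44.39000 − 68.00) / (38 − 68.00) = -23.61000 / -30.00 = 0.78700

0.787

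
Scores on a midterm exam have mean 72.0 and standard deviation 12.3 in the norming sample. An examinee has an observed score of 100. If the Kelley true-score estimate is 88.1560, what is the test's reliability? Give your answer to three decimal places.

0.577

T̂ = ρX + (1 − ρ)μ  ⇒  T̂ − μ = ρ(X − μ)
ρ = (T̂ − μ)/(X − μ) = (88.1560 − 72.0) / (100 − 72.0) = 16.1560 / 28.0 = 0.57700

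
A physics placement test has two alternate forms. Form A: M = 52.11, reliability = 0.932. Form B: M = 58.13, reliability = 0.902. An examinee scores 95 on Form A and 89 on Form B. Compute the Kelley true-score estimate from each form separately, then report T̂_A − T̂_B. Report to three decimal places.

6.109

T̂_A = 0.932(95) + 0.068(52.11) = 92.08348
T̂_B = 0.902(89) + 0.098(58.13) = 85.97474
T̂_A − T̂_B = 6.10874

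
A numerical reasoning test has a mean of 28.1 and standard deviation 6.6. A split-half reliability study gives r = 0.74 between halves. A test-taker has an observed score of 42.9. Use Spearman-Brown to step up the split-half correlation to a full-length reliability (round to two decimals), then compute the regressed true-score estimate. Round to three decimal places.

40.680

Spearman-Brown: ρ = 2r/(1 + r) = 2(0.74)/(1 + 0.74) = 1.480/1.74 = 0.8506 → 0.85
T̂ = ρX + (1 − ρ)μ
  = 0.85 × 42.9 + 0.15 × 28.1
  = 36.465 + 4.215
  = 40.6800
  ≈ 40.680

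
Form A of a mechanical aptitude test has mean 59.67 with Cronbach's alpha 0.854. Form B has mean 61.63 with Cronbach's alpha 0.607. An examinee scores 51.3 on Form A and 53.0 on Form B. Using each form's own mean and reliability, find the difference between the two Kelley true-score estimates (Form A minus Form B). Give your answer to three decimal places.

-3.870

T̂_A = 0.854(51.3) + 0.146(59.67) = 52.52202
T̂_B = 0.607(53.0) + 0.393(61.63) = 56.39159
T̂_A − T̂_B = -3.86957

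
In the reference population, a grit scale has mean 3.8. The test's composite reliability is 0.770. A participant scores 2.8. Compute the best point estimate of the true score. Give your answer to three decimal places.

T̂ = ρX + (1 − ρ)μ
  = 0.770 × 2.8 + 0.230 × 3.8
  = 2.1560 + 0.8740
  = 3.0300
  ≈ 3.030

3.030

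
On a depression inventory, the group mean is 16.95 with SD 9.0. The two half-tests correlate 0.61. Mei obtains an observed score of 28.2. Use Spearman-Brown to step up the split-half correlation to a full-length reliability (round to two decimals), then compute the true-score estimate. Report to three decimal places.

25.500

Spearman-Brown: ρ = 2r/(1 + r) = 2(0.61)/(1 + 0.61) = 1.220/1.61 = 0.7578 → 0.76
T̂ = ρX + (1 − ρ)μ
  = 0.76 × 28.2 + 0.24 × 16.95
  = 21.432 + 4.0680
  = 25.5000
  ≈ 25.500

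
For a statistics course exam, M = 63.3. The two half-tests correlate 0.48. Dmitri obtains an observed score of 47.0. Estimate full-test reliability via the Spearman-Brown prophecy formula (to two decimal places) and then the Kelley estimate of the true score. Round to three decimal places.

Spearman-Brown: ρ = 2r/(1 + r) = 2(0.48)/(1 + 0.48) = 0.960/1.48 = 0.6486 → 0.65
T̂ = ρX + (1 − ρ)μ
  = 0.65 × 47.0 + 0.35 × 63.3
  = 30.550 + 22.155
  = 52.7050
  ≈ 52.705

52.705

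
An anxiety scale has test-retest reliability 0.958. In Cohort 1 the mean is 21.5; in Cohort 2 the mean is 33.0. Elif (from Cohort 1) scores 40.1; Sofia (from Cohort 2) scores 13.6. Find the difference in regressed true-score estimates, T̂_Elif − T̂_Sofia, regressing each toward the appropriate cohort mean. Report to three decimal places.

T̂_Elif = 0.958(40.1) + 0.042(21.5) = 39.31880
T̂_Sofia = 0.958(13.6) + 0.042(33.0) = 14.41480
Difference = 39.31880 − 14.41480 = 24.90400

24.904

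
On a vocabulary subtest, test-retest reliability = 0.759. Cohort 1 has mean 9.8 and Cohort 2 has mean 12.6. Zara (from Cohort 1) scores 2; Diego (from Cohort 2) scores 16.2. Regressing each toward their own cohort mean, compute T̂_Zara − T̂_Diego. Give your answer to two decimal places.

-11.45

T̂_Zara = 0.759(2) + 0.241(9.8) = 3.8798
T̂_Diego = 0.759(16.2) + 0.241(12.6) = 15.3324
Difference = 3.8798 − 15.3324 = -11.4526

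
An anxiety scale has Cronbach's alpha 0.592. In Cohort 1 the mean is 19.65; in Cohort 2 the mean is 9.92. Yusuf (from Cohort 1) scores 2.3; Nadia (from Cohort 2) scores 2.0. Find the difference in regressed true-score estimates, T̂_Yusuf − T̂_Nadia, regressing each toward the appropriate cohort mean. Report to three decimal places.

T̂_Yusuf = 0.592(2.3) + 0.408(19.65) = 9.37880
T̂_Nadia = 0.592(2.0) + 0.408(9.92) = 5.23136
Difference = 9.37880 − 5.23136 = 4.14744

4.147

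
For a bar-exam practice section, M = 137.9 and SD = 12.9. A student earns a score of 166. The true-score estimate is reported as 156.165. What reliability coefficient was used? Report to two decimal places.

T̂ = ρX + (1 − ρ)μ  ⇒  T̂ − μ = ρ(X − μ)
ρ = (T̂ − μ)/(X − μ) = (156.165 − 137.9) / (166 − 137.9) = 18.265 / 28.1 = 0.6500

0.65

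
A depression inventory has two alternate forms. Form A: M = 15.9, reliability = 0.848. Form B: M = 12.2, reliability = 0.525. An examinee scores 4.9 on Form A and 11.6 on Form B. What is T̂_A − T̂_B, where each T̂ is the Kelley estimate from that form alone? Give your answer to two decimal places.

-5.31

T̂_A = 0.848(4.9) + 0.152(15.9) = 6.5720
T̂_B = 0.525(11.6) + 0.475(12.2) = 11.8850
T̂_A − T̂_B = -5.3130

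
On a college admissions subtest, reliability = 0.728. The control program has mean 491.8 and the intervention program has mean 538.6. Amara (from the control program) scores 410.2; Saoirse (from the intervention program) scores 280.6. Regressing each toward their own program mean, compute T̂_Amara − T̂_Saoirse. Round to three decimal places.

T̂_Amara = 0.728(410.2) + 0.272(491.8) = 432.39520
T̂_Saoirse = 0.728(280.6) + 0.272(538.6) = 350.77600
Difference = 432.39520 − 350.77600 = 81.61920

81.619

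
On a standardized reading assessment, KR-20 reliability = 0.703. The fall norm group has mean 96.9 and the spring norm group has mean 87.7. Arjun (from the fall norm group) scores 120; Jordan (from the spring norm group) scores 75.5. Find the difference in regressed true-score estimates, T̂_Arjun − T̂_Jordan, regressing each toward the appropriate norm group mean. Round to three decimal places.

T̂_Arjun = 0.703(120) + 0.297(96.9) = 113.13930
T̂_Jordan = 0.703(75.5) + 0.297(87.7) = 79.12340
Difference = 113.13930 − 79.12340 = 34.01590

34.016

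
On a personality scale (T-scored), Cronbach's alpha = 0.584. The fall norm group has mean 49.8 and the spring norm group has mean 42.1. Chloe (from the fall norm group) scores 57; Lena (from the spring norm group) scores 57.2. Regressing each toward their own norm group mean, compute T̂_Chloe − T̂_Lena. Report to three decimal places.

T̂_Chloe = 0.584(57) + 0.416(49.8) = 54.00480
T̂_Lena = 0.584(57.2) + 0.416(42.1) = 50.91840
Difference = 54.00480 − 50.91840 = 3.08640

3.086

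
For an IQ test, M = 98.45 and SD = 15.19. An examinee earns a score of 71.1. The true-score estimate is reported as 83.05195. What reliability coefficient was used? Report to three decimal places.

0.563

T̂ = ρX + (1 − ρ)μ  ⇒  T̂ − μ = ρ(X − μ)
ρ = (T̂ − μ)/(X − μ) = (83.05195 − 98.45) / (71.1 − 98.45) = -15.39805 / -27.35 = 0.56300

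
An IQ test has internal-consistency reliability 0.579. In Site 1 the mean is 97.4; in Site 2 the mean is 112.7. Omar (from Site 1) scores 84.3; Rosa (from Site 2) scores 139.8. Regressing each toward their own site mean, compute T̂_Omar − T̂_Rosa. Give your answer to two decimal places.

-38.58

T̂_Omar = 0.579(84.3) + 0.421(97.4) = 89.8151
T̂_Rosa = 0.579(139.8) + 0.421(112.7) = 128.3909
Difference = 89.8151 − 128.3909 = -38.5758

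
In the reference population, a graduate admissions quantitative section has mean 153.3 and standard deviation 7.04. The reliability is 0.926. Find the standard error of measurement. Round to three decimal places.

1.915

SEM = SD · √(1 − ρ) = 7.04 × √0.074 = 7.04 × 0.2720 = 1.9151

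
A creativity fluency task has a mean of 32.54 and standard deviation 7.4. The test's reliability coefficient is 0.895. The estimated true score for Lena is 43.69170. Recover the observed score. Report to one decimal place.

T̂ = ρX + (1 − ρ)μ  ⇒  X = (T̂ − (1 − ρ)μ) / ρ
X = (43.69170 − 0.105 × 32.54) / 0.895 = (43.69170 − 3.41670) / 0.895 = 40.27500 / 0.895 = 45.000

45.0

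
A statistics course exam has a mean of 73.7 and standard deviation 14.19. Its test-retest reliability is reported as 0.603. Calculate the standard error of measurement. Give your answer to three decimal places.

SEM = SD · √(1 − ρ) = 14.19 × √0.397 = 14.19 × 0.6301 = 8.9408

8.941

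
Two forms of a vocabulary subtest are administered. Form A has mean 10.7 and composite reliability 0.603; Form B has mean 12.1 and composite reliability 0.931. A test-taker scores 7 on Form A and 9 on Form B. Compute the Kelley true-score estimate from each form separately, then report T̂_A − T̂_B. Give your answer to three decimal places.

-0.745

T̂_A = 0.603(7) + 0.397(10.7) = 8.46890
T̂_B = 0.931(9) + 0.069(12.1) = 9.21390
T̂_A − T̂_B = -0.74500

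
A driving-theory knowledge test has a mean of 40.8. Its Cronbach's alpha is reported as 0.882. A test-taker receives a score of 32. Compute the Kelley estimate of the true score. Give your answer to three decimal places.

T̂ = 0.882(32) + 0.118(40.8) = 28.224 + 4.8144 = 33.0384 → 33.038

33.038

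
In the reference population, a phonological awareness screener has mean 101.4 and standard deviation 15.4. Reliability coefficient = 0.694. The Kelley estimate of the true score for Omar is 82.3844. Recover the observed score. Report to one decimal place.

T̂ = ρX + (1 − ρ)μ  ⇒  X = (T̂ − (1 − ρ)μ) / ρ
X = (82.3844 − 0.306 × 101.4) / 0.694 = (82.3844 − 31.0284) / 0.694 = 51.3560 / 0.694 = 74.000

74.0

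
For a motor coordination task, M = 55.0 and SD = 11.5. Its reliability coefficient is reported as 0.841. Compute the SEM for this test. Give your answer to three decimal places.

SEM = SD · √(1 − ρ) = 11.5 × √0.159 = 11.5 × 0.3987 = 4.5856

4.586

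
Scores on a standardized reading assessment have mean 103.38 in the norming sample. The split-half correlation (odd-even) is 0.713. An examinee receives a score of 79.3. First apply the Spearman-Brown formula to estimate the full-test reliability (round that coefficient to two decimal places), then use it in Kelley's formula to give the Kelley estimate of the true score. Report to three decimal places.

83.394

Spearman-Brown: ρ = 2r/(1 + r) = 2(0.713)/(1 + 0.713) = 1.4260/1.713 = 0.8325 → 0.83
T̂ = 0.83(79.3) + 0.17(103.38) = 65.819 + 17.5746 = 83.3936 → 83.394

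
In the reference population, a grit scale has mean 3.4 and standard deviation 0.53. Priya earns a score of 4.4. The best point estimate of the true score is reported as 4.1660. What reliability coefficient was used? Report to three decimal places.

0.766

T̂ = ρX + (1 − ρ)μ  ⇒  T̂ − μ = ρ(X − μ)
ρ = (T̂ − μ)/(X − μ) = (4.1660 − 3.4) / (4.4 − 3.4) = 0.7660 / 1.0 = 0.76600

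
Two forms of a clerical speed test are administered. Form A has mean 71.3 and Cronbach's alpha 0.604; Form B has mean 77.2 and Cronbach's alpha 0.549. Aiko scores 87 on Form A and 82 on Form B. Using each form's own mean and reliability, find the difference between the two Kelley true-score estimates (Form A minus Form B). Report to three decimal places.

0.948

T̂_A = 0.604(87) + 0.396(71.3) = 80.78280
T̂_B = 0.549(82) + 0.451(77.2) = 79.83520
T̂_A − T̂_B = 0.94760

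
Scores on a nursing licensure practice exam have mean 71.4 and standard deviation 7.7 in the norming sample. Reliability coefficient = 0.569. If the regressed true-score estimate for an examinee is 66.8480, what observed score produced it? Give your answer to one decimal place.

T̂ = ρX + (1 − ρ)μ  ⇒  X = (T̂ − (1 − ρ)μ) / ρ
X = (66.8480 − 0.431 × 71.4) / 0.569 = (66.8480 − 30.7734) / 0.569 = 36.0746 / 0.569 = 63.400

63.4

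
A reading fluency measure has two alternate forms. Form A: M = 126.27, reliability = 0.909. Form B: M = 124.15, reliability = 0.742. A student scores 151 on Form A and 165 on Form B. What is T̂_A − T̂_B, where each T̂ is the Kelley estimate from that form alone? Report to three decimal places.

T̂_A = 0.909(151) + 0.091(126.27) = 148.74957
T̂_B = 0.742(165) + 0.258(124.15) = 154.46070
T̂_A − T̂_B = -5.71113

-5.711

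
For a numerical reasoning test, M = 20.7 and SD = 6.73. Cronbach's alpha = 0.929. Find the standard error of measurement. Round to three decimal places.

SEM = SD · √(1 − ρ) = 6.73 × √0.071 = 6.73 × 0.2665 = 1.7933

1.793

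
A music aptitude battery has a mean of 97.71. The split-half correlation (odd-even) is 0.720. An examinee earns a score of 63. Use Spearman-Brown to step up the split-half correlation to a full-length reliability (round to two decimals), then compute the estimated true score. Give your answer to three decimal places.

Spearman-Brown: ρ = 2r/(1 + r) = 2(0.720)/(1 + 0.720) = 1.4400/1.720 = 0.8372 → 0.84
T̂ = ρX + (1 − ρ)μ
  = 0.84 × 63 + 0.16 × 97.71
  = 52.92 + 15.6336
  = 68.5536
  ≈ 68.554

68.554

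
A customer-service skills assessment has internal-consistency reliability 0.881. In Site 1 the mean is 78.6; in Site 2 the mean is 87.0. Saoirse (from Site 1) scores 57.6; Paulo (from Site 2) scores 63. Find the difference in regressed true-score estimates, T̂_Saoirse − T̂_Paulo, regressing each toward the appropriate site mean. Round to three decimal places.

-5.757

T̂_Saoirse = 0.881(57.6) + 0.119(78.6) = 60.09900
T̂_Paulo = 0.881(63) + 0.119(87.0) = 65.85600
Difference = 60.09900 − 65.85600 = -5.75700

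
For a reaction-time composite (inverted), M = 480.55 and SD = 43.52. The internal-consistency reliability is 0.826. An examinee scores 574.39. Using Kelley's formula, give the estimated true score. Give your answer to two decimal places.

T̂ = 0.826(574.39) + 0.174(480.55) = 474.44614 + 83.61570 = 558.062 → 558.06

558.06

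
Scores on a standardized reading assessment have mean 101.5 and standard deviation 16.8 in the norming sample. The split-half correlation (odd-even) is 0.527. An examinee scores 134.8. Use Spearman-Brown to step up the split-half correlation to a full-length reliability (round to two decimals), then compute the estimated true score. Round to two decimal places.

Spearman-Brown: ρ = 2r/(1 + r) = 2(0.527)/(1 + 0.527) = 1.0540/1.527 = 0.6902 → 0.69
Weight the observed score by reliability and the mean by (1 − reliability): T̂ = 0.69·134.8 + 0.31·101.5 = 93.012 + 31.465 = 124.477.

124.48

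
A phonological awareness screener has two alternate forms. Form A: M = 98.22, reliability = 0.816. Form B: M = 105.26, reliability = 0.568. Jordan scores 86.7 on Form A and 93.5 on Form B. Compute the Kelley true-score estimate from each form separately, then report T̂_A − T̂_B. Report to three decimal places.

-9.761

T̂_A = 0.816(86.7) + 0.184(98.22) = 88.81968
T̂_B = 0.568(93.5) + 0.432(105.26) = 98.58032
T̂_A − T̂_B = -9.76064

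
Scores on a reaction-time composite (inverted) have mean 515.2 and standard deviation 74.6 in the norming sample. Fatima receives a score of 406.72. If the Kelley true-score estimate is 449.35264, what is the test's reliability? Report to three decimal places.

T̂ = ρX + (1 − ρ)μ  ⇒  T̂ − μ = ρ(X − μ)
ρ = (T̂ − μ)/(X − μ) = (449.35264 − 515.2) / (406.72 − 515.2) = -65.84736 / -108.48 = 0.60700

0.607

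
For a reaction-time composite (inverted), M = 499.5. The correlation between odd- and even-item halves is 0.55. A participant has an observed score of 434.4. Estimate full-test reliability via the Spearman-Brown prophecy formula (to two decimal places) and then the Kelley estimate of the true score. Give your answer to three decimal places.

Spearman-Brown: ρ = 2r/(1 + r) = 2(0.55)/(1 + 0.55) = 1.100/1.55 = 0.7097 → 0.71
Kelley's formula gives T̂ = 0.71·434.4 + 0.29·499.5 = 308.424 + 144.855 = 453.2790.

453.279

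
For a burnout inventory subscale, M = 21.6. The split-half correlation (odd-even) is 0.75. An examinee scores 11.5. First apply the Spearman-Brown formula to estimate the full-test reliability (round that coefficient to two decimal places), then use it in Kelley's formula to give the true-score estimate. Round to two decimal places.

12.91

Spearman-Brown: ρ = 2r/(1 + r) = 2(0.75)/(1 + 0.75) = 1.500/1.75 = 0.8571 → 0.86
T̂ = ρX + (1 − ρ)μ
  = 0.86 × 11.5 + 0.14 × 21.6
  = 9.890 + 3.024
  = 12.914
  ≈ 12.91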